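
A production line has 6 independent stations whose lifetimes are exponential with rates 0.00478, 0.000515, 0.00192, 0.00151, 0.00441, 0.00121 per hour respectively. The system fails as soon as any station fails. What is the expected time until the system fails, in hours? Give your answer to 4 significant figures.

The time to first failure is exponential with rate Σλ = 0.00478 + 0.000515 + 0.00192 + 0.00151 + 0.00441 + 0.00121 = 0.014345.
E[min] = 1/Σλ = 1/0.014345 = 69.7107 hours.

69.71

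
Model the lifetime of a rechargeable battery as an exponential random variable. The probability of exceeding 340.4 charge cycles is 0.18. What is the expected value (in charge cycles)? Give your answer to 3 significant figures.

199

e^(−λ·340.4) = 0.18 ⇒ λ = −ln(0.18)/340.4 = 0.0050376.
Mean = 1/λ = 198.507 charge cycles.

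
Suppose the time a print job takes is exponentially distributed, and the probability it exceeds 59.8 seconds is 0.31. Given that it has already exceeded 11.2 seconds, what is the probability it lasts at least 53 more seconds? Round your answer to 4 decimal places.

From e^(−λ·59.8) = 0.31, λ = −ln(0.31)/59.8 = 0.019585.
Memoryless: P(X > 11.2+53 | X > 11.2) = P(X > 53) = e^(−0.019585·53) ≈ 0.3542.

0.3542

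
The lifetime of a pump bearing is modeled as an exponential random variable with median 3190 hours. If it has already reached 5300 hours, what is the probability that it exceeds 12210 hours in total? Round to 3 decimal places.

0.223

For an exponential, median = ln(2)/λ, so λ = ln 2 / 3190 = 0.000217288 per hour.
By the memoryless property, P(X > 5300+6910 | X > 5300) = P(X > 6910).
P(X > 6910) = e^(−1.5015) ≈ 0.223.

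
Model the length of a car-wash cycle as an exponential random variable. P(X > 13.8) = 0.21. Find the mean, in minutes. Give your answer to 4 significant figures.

e^(−λ·13.8) = 0.21 ⇒ λ = −ln(0.21)/13.8 = 0.11309.
Mean = 1/λ = 8.84248 minutes.

8.842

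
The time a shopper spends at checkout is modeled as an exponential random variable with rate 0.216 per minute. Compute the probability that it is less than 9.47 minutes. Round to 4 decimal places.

0.8707

P(X ≤ 9.47) = 1 − e^(−λ·9.47) = 1 − e^(−2.0455) ≈ 0.8707.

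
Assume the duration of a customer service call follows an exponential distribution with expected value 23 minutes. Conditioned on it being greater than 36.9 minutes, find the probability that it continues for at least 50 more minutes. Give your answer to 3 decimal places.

The rate is λ = 1/23 = 0.0434783 per minute.
By the memoryless property, P(X > 36.9+50 | X > 36.9) = P(X > 50).
P(X > 50) = e^(−2.1739) ≈ 0.114.

0.114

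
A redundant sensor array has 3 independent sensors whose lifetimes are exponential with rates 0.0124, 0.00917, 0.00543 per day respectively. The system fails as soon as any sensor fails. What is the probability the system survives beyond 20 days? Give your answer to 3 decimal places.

The time to first failure is exponential with rate Σλ = 0.0124 + 0.00917 + 0.00543 = 0.027.
P(min > 20) = e^(−0.027·20) = e^(−0.54) ≈ 0.583.

0.583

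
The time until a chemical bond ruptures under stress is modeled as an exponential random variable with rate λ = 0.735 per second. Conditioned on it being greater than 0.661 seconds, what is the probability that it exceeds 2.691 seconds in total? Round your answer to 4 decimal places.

The exponential is memoryless, so the remaining time is again Exp(λ): the condition X > 0.661 is irrelevant.
P(X > 2.03) = e^(−1.492) ≈ 0.2249.

0.2249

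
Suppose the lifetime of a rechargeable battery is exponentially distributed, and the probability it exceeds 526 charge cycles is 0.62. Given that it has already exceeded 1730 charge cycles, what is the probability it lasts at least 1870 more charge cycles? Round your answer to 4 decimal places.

0.1828

From e^(−λ·526) = 0.62, λ = −ln(0.62)/526 = 0.000908813.
Memoryless: P(X > 1730+1870 | X > 1730) = P(X > 1870) = e^(−0.000908813·1870) ≈ 0.1828.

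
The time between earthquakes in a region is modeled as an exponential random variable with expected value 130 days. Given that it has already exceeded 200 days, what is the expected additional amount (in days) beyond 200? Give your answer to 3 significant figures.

130

The rate is λ = 1/130 = 0.00769231 per day.
By memorylessness, the remaining amount past any threshold is again Exp(λ) with mean 1/λ = 130 days.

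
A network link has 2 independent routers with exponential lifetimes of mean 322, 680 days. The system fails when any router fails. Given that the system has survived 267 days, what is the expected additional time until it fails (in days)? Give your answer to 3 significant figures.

219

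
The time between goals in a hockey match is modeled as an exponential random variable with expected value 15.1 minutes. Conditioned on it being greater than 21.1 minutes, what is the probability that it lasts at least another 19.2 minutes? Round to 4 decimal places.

0.2804

The rate is λ = 1/15.1 = 0.0662252 per minute.
By the memoryless property, P(X > 21.1+19.2 | X > 21.1) = P(X > 19.2).
P(X > 19.2) = e^(−1.2715) ≈ 0.2804.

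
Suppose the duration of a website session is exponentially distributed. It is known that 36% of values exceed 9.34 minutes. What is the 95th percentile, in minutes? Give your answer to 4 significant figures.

27.39

e^(−λ·9.34) = 0.36 ⇒ λ = −ln(0.36)/9.34 = 0.109385.
95th percentile: 1 − e^(−λt) = 0.95, t = −ln(0.05)/λ = 27.3872 minutes.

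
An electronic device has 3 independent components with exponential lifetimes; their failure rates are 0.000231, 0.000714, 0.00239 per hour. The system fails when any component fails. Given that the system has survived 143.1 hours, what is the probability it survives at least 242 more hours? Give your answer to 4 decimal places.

0.4462

Time to first failure ~ Exp(Σλ) with Σλ = 0.003335.
By memorylessness, P(T > 143.1+242 | T > 143.1) = P(T > 242) = e^(−0.003335·242) ≈ 0.4462.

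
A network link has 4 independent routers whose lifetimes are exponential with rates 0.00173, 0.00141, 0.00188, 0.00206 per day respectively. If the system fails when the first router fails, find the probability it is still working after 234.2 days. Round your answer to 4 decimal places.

0.1905

The time to first failure is exponential with rate Σλ = 0.00173 + 0.00141 + 0.00188 + 0.00206 = 0.00708.
P(min > 234.2) = e^(−0.00708·234.2) = e^(−1.6581) ≈ 0.1905.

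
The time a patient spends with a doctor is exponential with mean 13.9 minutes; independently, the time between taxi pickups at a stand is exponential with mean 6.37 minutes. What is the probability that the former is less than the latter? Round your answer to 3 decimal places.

0.314

λ_1 = 1/13.9 = 0.0719424, λ_2 = 1/6.37 = 0.156986.
For independent exponentials, P(the former < the latter) = λ_1/(λ_1+λ_2) = 0.0719424/0.228928 ≈ 0.314.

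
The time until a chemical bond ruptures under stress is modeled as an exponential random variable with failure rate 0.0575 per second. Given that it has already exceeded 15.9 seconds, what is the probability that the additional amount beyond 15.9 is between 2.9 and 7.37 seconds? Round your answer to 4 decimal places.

0.1918

Memoryless: the residual past 15.9 is again Exp(λ).
P(2.9 < residual < 7.37) = e^(−λ·2.9) − e^(−λ·7.37) = 0.84641 − 0.65457 ≈ 0.1918.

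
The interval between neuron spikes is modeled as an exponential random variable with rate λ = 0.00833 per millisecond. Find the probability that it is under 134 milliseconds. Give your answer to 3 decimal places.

0.672

P(X ≤ 134) = 1 − e^(−λ·134) = 1 − e^(−1.1162) ≈ 0.672.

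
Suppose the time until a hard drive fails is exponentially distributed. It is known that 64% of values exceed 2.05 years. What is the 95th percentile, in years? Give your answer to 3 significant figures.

13.8

e^(−λ·2.05) = 0.64 ⇒ λ = −ln(0.64)/2.05 = 0.217701.
95th percentile: 1 − e^(−λt) = 0.95, t = −ln(0.05)/λ = 13.7608 years.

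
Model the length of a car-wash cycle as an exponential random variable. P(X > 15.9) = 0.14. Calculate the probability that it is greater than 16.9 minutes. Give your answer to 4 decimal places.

0.1237

e^(−λ·15.9) = 0.14 ⇒ λ = −ln(0.14)/15.9 = 0.123655.
P(X > 16.9) = e^(−0.123655·16.9) = e^(−2.0898) ≈ 0.1237.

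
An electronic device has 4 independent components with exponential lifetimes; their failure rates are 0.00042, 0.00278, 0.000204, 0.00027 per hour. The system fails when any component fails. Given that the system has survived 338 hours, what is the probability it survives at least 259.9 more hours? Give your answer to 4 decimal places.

Time to first failure ~ Exp(Σλ) with Σλ = 0.003674.
By memorylessness, P(T > 338+259.9 | T > 338) = P(T > 259.9) = e^(−0.003674·259.9) ≈ 0.3849.

0.3849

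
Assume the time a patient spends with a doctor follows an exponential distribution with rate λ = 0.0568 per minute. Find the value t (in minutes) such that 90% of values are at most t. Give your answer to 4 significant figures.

Set 1 − e^(−λt) = 0.9, so t = −ln(0.1)/λ = 2.3026/0.0568 ≈ 40.5385 minutes.

40.54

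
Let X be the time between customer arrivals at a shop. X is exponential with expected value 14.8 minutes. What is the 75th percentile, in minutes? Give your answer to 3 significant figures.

20.5

The rate is λ = 1/14.8 = 0.0675676 per minute.
Set 1 − e^(−λt) = 0.75, so t = −ln(0.25)/λ = 1.3863/0.0675676 ≈ 20.5172 minutes.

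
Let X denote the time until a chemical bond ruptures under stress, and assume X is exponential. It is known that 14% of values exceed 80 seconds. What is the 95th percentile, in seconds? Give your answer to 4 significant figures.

121.9

e^(−λ·80) = 0.14 ⇒ λ = −ln(0.14)/80 = 0.0245764.
95th percentile: 1 − e^(−λt) = 0.95, t = −ln(0.05)/λ = 121.895 seconds.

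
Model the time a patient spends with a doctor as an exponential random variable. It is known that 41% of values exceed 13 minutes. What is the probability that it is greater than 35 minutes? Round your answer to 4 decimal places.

e^(−λ·13) = 0.41 ⇒ λ = −ln(0.41)/13 = 0.0685845.
P(X > 35) = e^(−0.0685845·35) = e^(−2.4005) ≈ 0.0907.

0.0907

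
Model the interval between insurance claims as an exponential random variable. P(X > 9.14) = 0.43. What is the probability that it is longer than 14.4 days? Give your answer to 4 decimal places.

e^(−λ·9.14) = 0.43 ⇒ λ = −ln(0.43)/9.14 = 0.0923381.
P(X > 14.4) = e^(−0.0923381·14.4) = e^(−1.3297) ≈ 0.2646.

0.2646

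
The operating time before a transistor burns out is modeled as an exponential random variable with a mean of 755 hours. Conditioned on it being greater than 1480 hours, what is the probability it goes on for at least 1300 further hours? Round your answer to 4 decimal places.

0.1787

The rate is λ = 1/755 = 0.0013245 per hour.
By the memoryless property, P(X > 1480+1300 | X > 1480) = P(X > 1300).
P(X > 1300) = e^(−1.7219) ≈ 0.1787.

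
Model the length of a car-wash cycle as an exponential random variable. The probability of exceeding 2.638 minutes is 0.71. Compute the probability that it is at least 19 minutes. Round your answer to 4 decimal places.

0.0849

e^(−λ·2.638) = 0.71 ⇒ λ = −ln(0.71)/2.638 = 0.12983.
P(X > 19) = e^(−0.12983·19) = e^(−2.4668) ≈ 0.0849.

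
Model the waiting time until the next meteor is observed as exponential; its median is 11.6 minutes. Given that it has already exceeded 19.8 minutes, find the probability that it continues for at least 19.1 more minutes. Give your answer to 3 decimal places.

For an exponential, median = ln(2)/λ, so λ = ln 2 / 11.6 = 0.0597541 per minute.
P(X > s+t | X > s) = e^(−λ(s+t))/e^(−λs) = e^(−λt), independent of s = 19.8.
P(X > 19.1) = e^(−1.1413) ≈ 0.319.

0.319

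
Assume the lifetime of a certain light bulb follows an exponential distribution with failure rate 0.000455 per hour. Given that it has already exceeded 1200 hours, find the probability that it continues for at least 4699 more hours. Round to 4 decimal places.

The exponential is memoryless, so the remaining time is again Exp(λ): the condition X > 1200 is irrelevant.
P(X > 4699) = e^(−2.138) ≈ 0.1179.

0.1179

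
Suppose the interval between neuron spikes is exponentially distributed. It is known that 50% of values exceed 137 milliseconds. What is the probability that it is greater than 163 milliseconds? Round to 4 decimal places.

0.4384

e^(−λ·137) = 0.50 ⇒ λ = −ln(0.50)/137 = 0.00505947.
P(X > 163) = e^(−0.00505947·163) = e^(−0.82469) ≈ 0.4384.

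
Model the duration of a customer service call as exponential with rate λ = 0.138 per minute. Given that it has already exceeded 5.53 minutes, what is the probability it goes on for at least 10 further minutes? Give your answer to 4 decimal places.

The exponential is memoryless, so the remaining time is again Exp(λ): the condition X > 5.53 is irrelevant.
P(X > 10) = e^(−1.38) ≈ 0.2516.

0.2516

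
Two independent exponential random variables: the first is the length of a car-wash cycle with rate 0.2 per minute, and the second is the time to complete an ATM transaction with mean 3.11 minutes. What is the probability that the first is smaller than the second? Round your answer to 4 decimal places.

λ_1 = 0.2, λ_2 = 1/3.11 = 0.321543.
For independent exponentials, P(the first < the second) = λ_1/(λ_1+λ_2) = 0.2/0.521543 ≈ 0.3835.

0.3835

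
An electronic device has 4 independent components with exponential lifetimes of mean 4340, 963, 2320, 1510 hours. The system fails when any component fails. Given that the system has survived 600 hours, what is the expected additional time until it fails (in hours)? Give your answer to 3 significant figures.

First-failure rate Σλ = 1/4340 + 1/963 + 1/2320 + 1/1510 = 0.00236212.
By memorylessness the expected residual is 1/Σλ = 423.348 hours, regardless of the 600 already elapsed.

423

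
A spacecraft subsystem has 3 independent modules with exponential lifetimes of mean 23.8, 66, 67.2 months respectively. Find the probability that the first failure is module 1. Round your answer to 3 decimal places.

Rates: λ_i = 1/mean_i → 0.0420168, 0.0151515, 0.014881; Σλ = 0.0720493.
P(module 1 first) = λ_1/Σλ = 0.0420168/0.0720493 ≈ 0.583.

0.583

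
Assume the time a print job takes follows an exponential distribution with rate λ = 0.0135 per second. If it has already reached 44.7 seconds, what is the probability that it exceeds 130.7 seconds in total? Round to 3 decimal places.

P(X > s+t | X > s) = e^(−λ(s+t))/e^(−λs) = e^(−λt), independent of s = 44.7.
P(X > 86) = e^(−1.161) ≈ 0.313.

0.313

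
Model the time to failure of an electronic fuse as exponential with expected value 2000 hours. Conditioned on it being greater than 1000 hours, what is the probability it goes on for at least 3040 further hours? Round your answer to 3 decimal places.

The rate is λ = 1/2000 = 0.0005 per hour.
The exponential is memoryless, so the remaining time is again Exp(λ): the condition X > 1000 is irrelevant.
P(X > 3040) = e^(−1.52) ≈ 0.219.

0.219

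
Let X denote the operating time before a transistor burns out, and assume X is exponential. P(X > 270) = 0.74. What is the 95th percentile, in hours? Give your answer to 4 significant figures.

2686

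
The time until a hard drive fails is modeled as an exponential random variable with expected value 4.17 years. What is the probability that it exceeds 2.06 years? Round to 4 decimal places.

0.6102

The rate is λ = 1/4.17 = 0.239808 per year.
P(X > 2.06) = e^(−λ·2.06) = e^(−0.494) ≈ 0.6102.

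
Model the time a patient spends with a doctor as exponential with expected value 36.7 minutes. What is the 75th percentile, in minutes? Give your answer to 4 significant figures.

50.88

The rate is λ = 1/36.7 = 0.027248 per minute.
Set 1 − e^(−λt) = 0.75, so t = −ln(0.25)/λ = 1.3863/0.027248 ≈ 50.877 minutes.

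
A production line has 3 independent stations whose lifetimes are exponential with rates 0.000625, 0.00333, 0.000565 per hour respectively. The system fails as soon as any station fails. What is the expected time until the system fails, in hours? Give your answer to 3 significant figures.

221

The time to first failure is exponential with rate Σλ = 0.000625 + 0.00333 + 0.000565 = 0.00452.
E[min] = 1/Σλ = 1/0.00452 = 221.239 hours.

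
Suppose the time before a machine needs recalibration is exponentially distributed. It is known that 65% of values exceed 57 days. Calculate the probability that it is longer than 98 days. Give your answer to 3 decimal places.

0.477

e^(−λ·57) = 0.65 ⇒ λ = −ln(0.65)/57 = 0.0075576.
P(X > 98) = e^(−0.0075576·98) = e^(−0.74064) ≈ 0.477.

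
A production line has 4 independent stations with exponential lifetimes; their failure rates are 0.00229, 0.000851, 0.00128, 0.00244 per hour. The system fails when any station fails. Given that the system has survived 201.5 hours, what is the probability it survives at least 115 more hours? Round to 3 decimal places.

Time to first failure ~ Exp(Σλ) with Σλ = 0.006861.
By memorylessness, P(T > 201.5+115 | T > 201.5) = P(T > 115) = e^(−0.006861·115) ≈ 0.454.

0.454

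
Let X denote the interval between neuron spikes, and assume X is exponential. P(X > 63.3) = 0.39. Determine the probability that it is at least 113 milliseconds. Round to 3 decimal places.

e^(−λ·63.3) = 0.39 ⇒ λ = −ln(0.39)/63.3 = 0.0148753.
P(X > 113) = e^(−0.0148753·113) = e^(−1.6809) ≈ 0.186.

0.186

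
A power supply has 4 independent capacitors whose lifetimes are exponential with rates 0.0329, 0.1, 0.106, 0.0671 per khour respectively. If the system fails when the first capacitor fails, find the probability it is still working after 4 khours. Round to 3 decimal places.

The time to first failure is exponential with rate Σλ = 0.0329 + 0.1 + 0.106 + 0.0671 = 0.306.
P(min > 4) = e^(−0.306·4) = e^(−1.224) ≈ 0.294.

0.294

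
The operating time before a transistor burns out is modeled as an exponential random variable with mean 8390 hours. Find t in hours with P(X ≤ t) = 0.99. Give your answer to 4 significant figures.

The rate is λ = 1/8390 = 0.00011919 per hour.
Set 1 − e^(−λt) = 0.99, so t = −ln(0.01)/λ = 4.6052/0.00011919 ≈ 38637.4 hours.

38640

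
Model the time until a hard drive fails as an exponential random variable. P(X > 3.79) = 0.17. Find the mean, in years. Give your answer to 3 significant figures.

2.14

e^(−λ·3.79) = 0.17 ⇒ λ = −ln(0.17)/3.79 = 0.467535.
Mean = 1/λ = 2.13888 years.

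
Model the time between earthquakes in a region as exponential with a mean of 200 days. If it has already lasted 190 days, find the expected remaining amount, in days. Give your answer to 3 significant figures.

200

The rate is λ = 1/200 = 0.005 per day.
By memorylessness, the remaining amount past any threshold is again Exp(λ) with mean 1/λ = 200 days.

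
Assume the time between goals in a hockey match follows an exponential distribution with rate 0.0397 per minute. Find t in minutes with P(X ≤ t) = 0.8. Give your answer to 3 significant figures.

Set 1 − e^(−λt) = 0.8, so t = −ln(0.2)/λ = 1.6094/0.0397 ≈ 40.54 minutes.

40.5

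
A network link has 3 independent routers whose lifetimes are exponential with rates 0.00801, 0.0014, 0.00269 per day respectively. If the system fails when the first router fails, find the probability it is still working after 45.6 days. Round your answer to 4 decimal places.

The time to first failure is exponential with rate Σλ = 0.00801 + 0.0014 + 0.00269 = 0.0121.
P(min > 45.6) = e^(−0.0121·45.6) = e^(−0.55176) ≈ 0.5759.

0.5759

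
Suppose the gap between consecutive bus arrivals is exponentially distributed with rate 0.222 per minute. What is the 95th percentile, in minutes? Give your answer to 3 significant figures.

13.5

Set 1 − e^(−λt) = 0.95, so t = −ln(0.05)/λ = 2.9957/0.222 ≈ 13.4943 minutes.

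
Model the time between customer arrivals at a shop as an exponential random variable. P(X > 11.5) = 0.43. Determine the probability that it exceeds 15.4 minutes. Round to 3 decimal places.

e^(−λ·11.5) = 0.43 ⇒ λ = −ln(0.43)/11.5 = 0.0733887.
P(X > 15.4) = e^(−0.0733887·15.4) = e^(−1.1302) ≈ 0.323.

0.323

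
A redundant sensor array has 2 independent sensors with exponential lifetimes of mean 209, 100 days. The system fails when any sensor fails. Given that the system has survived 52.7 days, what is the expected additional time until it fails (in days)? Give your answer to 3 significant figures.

First-failure rate Σλ = 1/209 + 1/100 = 0.0147847.
By memorylessness the expected residual is 1/Σλ = 67.6375 days, regardless of the 52.7 already elapsed.

67.6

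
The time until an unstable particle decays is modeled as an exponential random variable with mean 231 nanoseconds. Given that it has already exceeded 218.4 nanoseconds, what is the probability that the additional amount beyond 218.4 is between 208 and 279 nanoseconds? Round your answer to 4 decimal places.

The rate is λ = 1/231 = 0.004329 per nanosecond.
Memoryless: the residual past 218.4 is again Exp(λ).
P(208 < residual < 279) = e^(−λ·208) − e^(−λ·279) = 0.40639 − 0.29886 ≈ 0.1075.

0.1075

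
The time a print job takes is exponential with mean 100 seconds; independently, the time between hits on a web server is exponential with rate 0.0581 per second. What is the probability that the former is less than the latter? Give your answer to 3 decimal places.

λ_1 = 1/100 = 0.01, λ_2 = 0.0581.
For independent exponentials, P(the former < the latter) = λ_1/(λ_1+λ_2) = 0.01/0.0681 ≈ 0.147.

0.147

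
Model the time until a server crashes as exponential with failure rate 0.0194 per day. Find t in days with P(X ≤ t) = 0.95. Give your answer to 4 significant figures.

Set 1 − e^(−λt) = 0.95, so t = −ln(0.05)/λ = 2.9957/0.0194 ≈ 154.419 days.

154.4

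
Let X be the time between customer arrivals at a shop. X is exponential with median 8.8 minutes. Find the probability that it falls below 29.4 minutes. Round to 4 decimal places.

For an exponential, median = ln(2)/λ, so λ = ln 2 / 8.8 = 0.0787667 per minute.
P(X ≤ 29.4) = 1 − e^(−λ·29.4) = 1 − e^(−2.3157) ≈ 0.9013.

0.9013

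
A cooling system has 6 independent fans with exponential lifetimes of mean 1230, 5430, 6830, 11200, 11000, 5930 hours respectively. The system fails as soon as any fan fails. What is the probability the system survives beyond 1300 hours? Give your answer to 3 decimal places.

0.144

The first failure time is exponential with rate Σλ_i = 1/1230 + 1/5430 + 1/6830 + 1/11200 + 1/11000 + 1/5930 = 0.00149241 per hour.
P(min > 1300) = e^(−0.00149241·1300) = e^(−1.9401) ≈ 0.144.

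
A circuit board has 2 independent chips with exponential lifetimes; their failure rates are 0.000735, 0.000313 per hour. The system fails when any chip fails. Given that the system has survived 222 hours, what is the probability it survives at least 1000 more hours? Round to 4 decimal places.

Time to first failure ~ Exp(Σλ) with Σλ = 0.001048.
By memorylessness, P(T > 222+1000 | T > 222) = P(T > 1000) = e^(−0.001048·1000) ≈ 0.3506.

0.3506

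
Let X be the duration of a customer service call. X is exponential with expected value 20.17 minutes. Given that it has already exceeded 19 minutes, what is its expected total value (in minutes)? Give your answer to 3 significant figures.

The rate is λ = 1/20.17 = 0.0495786 per minute.
By memorylessness, E[X | X > 19] = 19 + 1/λ = 19 + 20.17 = 39.17 minutes.

39.2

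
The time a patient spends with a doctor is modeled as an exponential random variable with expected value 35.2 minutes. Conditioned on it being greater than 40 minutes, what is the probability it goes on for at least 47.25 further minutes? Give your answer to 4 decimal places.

0.2612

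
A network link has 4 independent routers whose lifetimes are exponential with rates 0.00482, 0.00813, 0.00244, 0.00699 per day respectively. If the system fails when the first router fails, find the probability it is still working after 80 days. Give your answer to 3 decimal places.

0.167

The time to first failure is exponential with rate Σλ = 0.00482 + 0.00813 + 0.00244 + 0.00699 = 0.02238.
P(min > 80) = e^(−0.02238·80) = e^(−1.7904) ≈ 0.167.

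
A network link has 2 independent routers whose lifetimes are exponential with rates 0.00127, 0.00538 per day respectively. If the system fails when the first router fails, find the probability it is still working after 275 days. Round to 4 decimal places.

The time to first failure is exponential with rate Σλ = 0.00127 + 0.00538 = 0.00665.
P(min > 275) = e^(−0.00665·275) = e^(−1.8288) ≈ 0.1606.

0.1606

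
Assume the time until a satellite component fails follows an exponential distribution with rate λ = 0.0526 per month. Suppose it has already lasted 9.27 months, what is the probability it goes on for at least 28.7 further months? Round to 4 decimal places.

0.2210

The exponential is memoryless, so the remaining time is again Exp(λ): the condition X > 9.27 is irrelevant.
P(X > 28.7) = e^(−1.5096) ≈ 0.2210.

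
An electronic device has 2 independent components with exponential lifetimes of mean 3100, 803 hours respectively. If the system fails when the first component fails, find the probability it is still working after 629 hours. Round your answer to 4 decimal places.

0.3730

The first failure time is exponential with rate Σλ_i = 1/3100 + 1/803 = 0.00156791 per hour.
P(min > 629) = e^(−0.00156791·629) = e^(−0.98622) ≈ 0.3730.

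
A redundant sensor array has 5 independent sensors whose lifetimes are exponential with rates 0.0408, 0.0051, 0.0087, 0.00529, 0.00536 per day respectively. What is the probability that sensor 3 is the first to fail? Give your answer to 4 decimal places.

0.1333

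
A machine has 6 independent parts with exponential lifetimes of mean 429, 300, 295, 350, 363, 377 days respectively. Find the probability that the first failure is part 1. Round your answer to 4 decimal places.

Rates: λ_i = 1/mean_i → 0.002331, 0.00333333, 0.00338983, 0.00285714, 0.00275482, 0.00265252; Σλ = 0.0173186.
P(part 1 first) = λ_1/Σλ = 0.002331/0.0173186 ≈ 0.1346.

0.1346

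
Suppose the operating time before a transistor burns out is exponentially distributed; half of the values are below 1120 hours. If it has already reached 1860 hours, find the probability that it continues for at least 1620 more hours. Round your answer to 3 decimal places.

0.367

For an exponential, median = ln(2)/λ, so λ = ln 2 / 1120 = 0.000618881 per hour.
By the memoryless property, P(X > 1860+1620 | X > 1860) = P(X > 1620).
P(X > 1620) = e^(−1.0026) ≈ 0.367.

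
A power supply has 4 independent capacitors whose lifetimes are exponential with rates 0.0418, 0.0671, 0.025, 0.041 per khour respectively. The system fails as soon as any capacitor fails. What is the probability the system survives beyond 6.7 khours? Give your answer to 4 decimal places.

0.3098

The time to first failure is exponential with rate Σλ = 0.0418 + 0.0671 + 0.025 + 0.041 = 0.1749.
P(min > 6.7) = e^(−0.1749·6.7) = e^(−1.1718) ≈ 0.3098.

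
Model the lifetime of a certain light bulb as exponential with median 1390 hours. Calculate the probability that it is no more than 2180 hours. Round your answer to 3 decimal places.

0.663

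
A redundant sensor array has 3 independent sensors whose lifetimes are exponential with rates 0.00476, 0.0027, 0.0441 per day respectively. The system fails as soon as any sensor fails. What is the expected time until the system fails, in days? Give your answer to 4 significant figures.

19.39

The time to first failure is exponential with rate Σλ = 0.00476 + 0.0027 + 0.0441 = 0.05156.
E[min] = 1/Σλ = 1/0.05156 = 19.3949 days.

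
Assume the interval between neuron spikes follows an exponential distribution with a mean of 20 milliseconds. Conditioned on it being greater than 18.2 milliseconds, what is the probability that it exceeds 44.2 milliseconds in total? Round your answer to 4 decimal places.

The rate is λ = 1/20 = 0.05 per millisecond.
The exponential is memoryless, so the remaining time is again Exp(λ): the condition X > 18.2 is irrelevant.
P(X > 26) = e^(−1.3) ≈ 0.2725.

0.2725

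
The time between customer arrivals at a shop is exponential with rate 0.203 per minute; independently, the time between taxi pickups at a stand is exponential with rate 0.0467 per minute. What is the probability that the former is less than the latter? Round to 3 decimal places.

0.813

λ_1 = 0.203, λ_2 = 0.0467.
For independent exponentials, P(the former < the latter) = λ_1/(λ_1+λ_2) = 0.203/0.2497 ≈ 0.813.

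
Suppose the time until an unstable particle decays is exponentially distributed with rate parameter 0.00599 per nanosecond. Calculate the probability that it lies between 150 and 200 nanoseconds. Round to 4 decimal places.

0.1054

P(150 < X < 200) = e^(−λ·150) − e^(−λ·200) = 0.40718 − 0.30180 ≈ 0.1054.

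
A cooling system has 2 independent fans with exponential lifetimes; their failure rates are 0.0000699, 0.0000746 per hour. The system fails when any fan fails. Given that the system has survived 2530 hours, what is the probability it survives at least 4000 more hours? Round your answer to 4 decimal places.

Time to first failure ~ Exp(Σλ) with Σλ = 0.0001445.
By memorylessness, P(T > 2530+4000 | T > 2530) = P(T > 4000) = e^(−0.0001445·4000) ≈ 0.5610.

0.5610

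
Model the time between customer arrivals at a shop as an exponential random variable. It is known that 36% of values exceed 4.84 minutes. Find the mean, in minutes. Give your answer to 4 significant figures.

4.737

e^(−λ·4.84) = 0.36 ⇒ λ = −ln(0.36)/4.84 = 0.211085.
Mean = 1/λ = 4.73743 minutes.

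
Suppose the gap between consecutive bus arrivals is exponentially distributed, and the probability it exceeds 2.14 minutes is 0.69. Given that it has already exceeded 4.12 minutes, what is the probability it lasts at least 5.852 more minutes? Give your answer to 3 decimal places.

0.363

From e^(−λ·2.14) = 0.69, λ = −ln(0.69)/2.14 = 0.173394.
Memoryless: P(X > 4.12+5.852 | X > 4.12) = P(X > 5.852) = e^(−0.173394·5.852) ≈ 0.363.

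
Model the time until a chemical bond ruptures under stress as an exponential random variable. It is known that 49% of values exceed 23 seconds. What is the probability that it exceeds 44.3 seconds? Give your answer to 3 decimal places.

0.253

e^(−λ·23) = 0.49 ⇒ λ = −ln(0.49)/23 = 0.0310152.
P(X > 44.3) = e^(−0.0310152·44.3) = e^(−1.374) ≈ 0.253.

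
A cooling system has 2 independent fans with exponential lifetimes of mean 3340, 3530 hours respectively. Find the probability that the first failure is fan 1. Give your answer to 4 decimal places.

0.5138

Rates: λ_i = 1/mean_i → 0.000299401, 0.000283286; Σλ = 0.000582687.
P(fan 1 first) = λ_1/Σλ = 0.000299401/0.000582687 ≈ 0.5138.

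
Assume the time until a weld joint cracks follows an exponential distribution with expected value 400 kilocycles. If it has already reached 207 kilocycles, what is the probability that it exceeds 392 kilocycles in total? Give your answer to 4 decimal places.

0.6297

The rate is λ = 1/400 = 0.0025 per kilocycle.
P(X > s+t | X > s) = e^(−λ(s+t))/e^(−λs) = e^(−λt), independent of s = 207.
P(X > 185) = e^(−0.4625) ≈ 0.6297.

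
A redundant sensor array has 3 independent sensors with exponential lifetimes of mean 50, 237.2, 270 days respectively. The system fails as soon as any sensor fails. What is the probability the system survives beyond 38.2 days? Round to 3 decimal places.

0.344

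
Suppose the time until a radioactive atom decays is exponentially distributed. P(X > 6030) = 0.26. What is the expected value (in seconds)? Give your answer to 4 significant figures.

4476

e^(−λ·6030) = 0.26 ⇒ λ = −ln(0.26)/6030 = 0.000223395.
Mean = 1/λ = 4476.37 seconds.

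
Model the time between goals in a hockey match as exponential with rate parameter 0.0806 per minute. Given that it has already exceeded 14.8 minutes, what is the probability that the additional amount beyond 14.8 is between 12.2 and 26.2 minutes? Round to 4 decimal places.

0.2530

Memoryless: the residual past 14.8 is again Exp(λ).
P(12.2 < residual < 26.2) = e^(−λ·12.2) − e^(−λ·26.2) = 0.37407 − 0.12103 ≈ 0.2530.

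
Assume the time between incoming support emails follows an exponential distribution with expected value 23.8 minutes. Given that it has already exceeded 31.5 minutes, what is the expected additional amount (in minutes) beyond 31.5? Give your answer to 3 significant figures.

The rate is λ = 1/23.8 = 0.0420168 per minute.
By memorylessness, the remaining amount past any threshold is again Exp(λ) with mean 1/λ = 23.8 minutes.

23.8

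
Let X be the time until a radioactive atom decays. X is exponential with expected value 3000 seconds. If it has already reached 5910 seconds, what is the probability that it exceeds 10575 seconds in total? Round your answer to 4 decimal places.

The rate is λ = 1/3000 = 0.000333333 per second.
By the memoryless property, P(X > 5910+4665 | X > 5910) = P(X > 4665).
P(X > 4665) = e^(−1.555) ≈ 0.2112.

0.2112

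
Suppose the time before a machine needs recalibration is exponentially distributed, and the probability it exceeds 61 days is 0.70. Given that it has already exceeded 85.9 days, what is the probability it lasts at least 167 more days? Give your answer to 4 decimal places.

From e^(−λ·61) = 0.70, λ = −ln(0.70)/61 = 0.00584713.
Memoryless: P(X > 85.9+167 | X > 85.9) = P(X > 167) = e^(−0.00584713·167) ≈ 0.3766.

0.3766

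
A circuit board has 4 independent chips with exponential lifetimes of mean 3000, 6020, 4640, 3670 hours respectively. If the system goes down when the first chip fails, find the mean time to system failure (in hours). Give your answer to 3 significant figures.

The first failure time is exponential with rate Σλ_i = 1/3000 + 1/6020 + 1/4640 + 1/3670 = 0.000987443 per hour.
E[min] = 1/Σλ = 1/0.000987443 = 1012.72 hours.

1010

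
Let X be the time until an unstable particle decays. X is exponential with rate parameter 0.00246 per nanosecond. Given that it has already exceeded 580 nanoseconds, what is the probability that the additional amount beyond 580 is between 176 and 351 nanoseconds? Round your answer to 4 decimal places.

0.2269

Memoryless: the residual past 580 is again Exp(λ).
P(176 < residual < 351) = e^(−λ·176) − e^(−λ·351) = 0.64859 − 0.42170 ≈ 0.2269.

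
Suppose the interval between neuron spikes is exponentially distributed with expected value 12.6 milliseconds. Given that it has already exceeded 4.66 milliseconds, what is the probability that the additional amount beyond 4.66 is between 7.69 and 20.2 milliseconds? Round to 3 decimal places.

0.342

The rate is λ = 1/12.6 = 0.0793651 per millisecond.
Memoryless: the residual past 4.66 is again Exp(λ).
P(7.69 < residual < 20.2) = e^(−λ·7.69) − e^(−λ·20.2) = 0.54318 − 0.20126 ≈ 0.342.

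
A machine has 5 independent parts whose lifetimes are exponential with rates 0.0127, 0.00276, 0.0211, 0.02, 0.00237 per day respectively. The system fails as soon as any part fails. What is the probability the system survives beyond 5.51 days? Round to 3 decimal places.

The time to first failure is exponential with rate Σλ = 0.0127 + 0.00276 + 0.0211 + 0.02 + 0.00237 = 0.05893.
P(min > 5.51) = e^(−0.05893·5.51) = e^(−0.3247) ≈ 0.723.

0.723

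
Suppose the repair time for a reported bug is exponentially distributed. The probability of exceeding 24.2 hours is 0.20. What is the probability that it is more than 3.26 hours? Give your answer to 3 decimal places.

0.805

e^(−λ·24.2) = 0.20 ⇒ λ = −ln(0.20)/24.2 = 0.0665057.
P(X > 3.26) = e^(−0.0665057·3.26) = e^(−0.21681) ≈ 0.805.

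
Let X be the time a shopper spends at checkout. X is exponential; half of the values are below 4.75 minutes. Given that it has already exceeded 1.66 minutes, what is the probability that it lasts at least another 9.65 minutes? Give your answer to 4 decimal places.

For an exponential, median = ln(2)/λ, so λ = ln 2 / 4.75 = 0.145926 per minute.
By the memoryless property, P(X > 1.66+9.65 | X > 1.66) = P(X > 9.65).
P(X > 9.65) = e^(−1.4082) ≈ 0.2446.

0.2446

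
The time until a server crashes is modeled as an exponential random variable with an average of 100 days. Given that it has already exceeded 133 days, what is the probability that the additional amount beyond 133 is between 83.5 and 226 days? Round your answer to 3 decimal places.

The rate is λ = 1/100 = 0.01 per day.
Memoryless: the residual past 133 is again Exp(λ).
P(83.5 < residual < 226) = e^(−λ·83.5) − e^(−λ·226) = 0.43387 − 0.10435 ≈ 0.330.

0.330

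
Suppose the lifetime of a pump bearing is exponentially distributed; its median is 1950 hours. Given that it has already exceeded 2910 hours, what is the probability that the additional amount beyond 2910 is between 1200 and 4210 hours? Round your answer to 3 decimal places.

0.429

For an exponential, median = ln(2)/λ, so λ = ln 2 / 1950 = 0.00035546 per hour.
Memoryless: the residual past 2910 is again Exp(λ).
P(1200 < residual < 4210) = e^(−λ·1200) − e^(−λ·4210) = 0.65276 − 0.22392 ≈ 0.429.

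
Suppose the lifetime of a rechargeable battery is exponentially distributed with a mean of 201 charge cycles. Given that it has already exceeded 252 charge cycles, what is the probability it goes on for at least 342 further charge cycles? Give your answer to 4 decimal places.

0.1824

The rate is λ = 1/201 = 0.00497512 per charge cycle.
The exponential is memoryless, so the remaining time is again Exp(λ): the condition X > 252 is irrelevant.
P(X > 342) = e^(−1.7015) ≈ 0.1824.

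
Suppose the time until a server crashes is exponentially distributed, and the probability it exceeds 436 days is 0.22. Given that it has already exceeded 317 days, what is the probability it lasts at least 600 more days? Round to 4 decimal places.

0.1245

From e^(−λ·436) = 0.22, λ = −ln(0.22)/436 = 0.00347277.
Memoryless: P(X > 317+600 | X > 317) = P(X > 600) = e^(−0.00347277·600) ≈ 0.1245.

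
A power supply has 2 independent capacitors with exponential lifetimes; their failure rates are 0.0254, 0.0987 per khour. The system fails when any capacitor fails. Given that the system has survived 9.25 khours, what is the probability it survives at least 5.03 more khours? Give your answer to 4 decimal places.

Time to first failure ~ Exp(Σλ) with Σλ = 0.1241.
By memorylessness, P(T > 9.25+5.03 | T > 9.25) = P(T > 5.03) = e^(−0.1241·5.03) ≈ 0.5357.

0.5357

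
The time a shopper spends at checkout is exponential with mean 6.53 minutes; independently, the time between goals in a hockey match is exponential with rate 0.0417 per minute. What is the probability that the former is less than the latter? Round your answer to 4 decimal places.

λ_1 = 1/6.53 = 0.153139, λ_2 = 0.0417.
For independent exponentials, P(the former < the latter) = λ_1/(λ_1+λ_2) = 0.153139/0.194839 ≈ 0.7860.

0.7860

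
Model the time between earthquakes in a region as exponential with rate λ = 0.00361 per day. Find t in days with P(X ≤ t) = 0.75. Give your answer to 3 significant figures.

384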